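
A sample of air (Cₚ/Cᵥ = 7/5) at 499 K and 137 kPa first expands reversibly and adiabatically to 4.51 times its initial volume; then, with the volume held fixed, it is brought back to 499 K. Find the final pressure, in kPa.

P₃ ≈ 30.4 kPa

Adiabatic step (PV^γ = const): P₂ = 137×(1/4.51)^(7/5) = 16.63 kPa; T₂ = 499×(1/4.51)^(2/5) = 273.2 K.
Isochoric: P₃ = P₂(T₃/T₂) = 16.63 × (499/273.2) = 30.38 kPa.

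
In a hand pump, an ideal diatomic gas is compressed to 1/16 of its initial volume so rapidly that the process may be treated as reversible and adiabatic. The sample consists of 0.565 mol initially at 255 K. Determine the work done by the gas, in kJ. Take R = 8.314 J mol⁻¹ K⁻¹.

W ≈ -6.08 kJ

Adiabatic: T₁V₁^(γ−1) = T₂V₂^(γ−1) ⇒ T₂ = T₁ (V₁/V₂)^(γ−1).
γ = 7/5 for a diatomic ideal gas, so γ−1 = 2/5.
T₂ = 255 × 16^(2/5) = 773 K.
Q = 0, so ΔU = W_on_gas = nCᵥΔT with Cᵥ = R/(γ−1) = 20.79 J/(mol·K).
ΔU = 0.565 × 20.79 × (773 − 255) = 6083 J.
Work done by the gas = −ΔU = -6083 J.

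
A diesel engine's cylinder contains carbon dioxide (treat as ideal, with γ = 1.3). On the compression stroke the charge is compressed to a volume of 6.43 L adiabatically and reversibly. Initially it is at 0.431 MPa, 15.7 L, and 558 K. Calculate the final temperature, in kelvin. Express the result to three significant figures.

For a reversible adiabat TV^(γ−1) is constant, so T₂ = T₁ (V₁/V₂)^(γ−1).
T₂ = 558 × (15.7/6.43)^(0.3) = 729.4 K.

T₂ ≈ 729 K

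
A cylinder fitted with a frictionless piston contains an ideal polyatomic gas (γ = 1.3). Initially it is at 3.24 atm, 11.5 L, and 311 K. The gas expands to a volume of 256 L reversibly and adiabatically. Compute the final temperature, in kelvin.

Adiabatic: T₁V₁^(γ−1) = T₂V₂^(γ−1) ⇒ T₂ = T₁ (V₁/V₂)^(γ−1).
T₂ = 311 × (11.5/256)^(0.3) = 122.6 K.

T₂ ≈ 123 K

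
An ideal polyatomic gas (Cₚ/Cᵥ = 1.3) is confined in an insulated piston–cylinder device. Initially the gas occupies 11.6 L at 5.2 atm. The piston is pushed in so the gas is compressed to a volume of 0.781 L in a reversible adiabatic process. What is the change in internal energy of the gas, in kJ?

P₂ = P₁(V₁/V₂)^γ = 5.2×(11.6/0.781)^(1.3) = 173.5 atm.
For a reversible adiabat, W_by_gas = (P₁V₁ − P₂V₂)/(γ−1).
W_by = (526900×0.0116 − 1.758×10^7×0.000781) / (0.3) = -25400 J.
Q = 0 ⇒ ΔU = −W_by = 25400 J.

ΔU ≈ 25.4 kJ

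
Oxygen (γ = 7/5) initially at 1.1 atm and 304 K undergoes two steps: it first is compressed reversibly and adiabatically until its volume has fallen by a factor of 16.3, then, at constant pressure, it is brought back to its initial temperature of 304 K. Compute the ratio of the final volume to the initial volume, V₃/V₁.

V₃/V₁ ≈ 0.0201

Adiabatic step: V₂/V₁ = 0.06135; T₂ = T₁·16.3^(2/5) = 928.4 K.
Isobaric step: V₃/V₂ = T₃/T₂ = 304/928.4.
V₃/V₁ = (V₂/V₁)(V₃/V₂) = 0.06135 × (304/928.4) = 0.02009.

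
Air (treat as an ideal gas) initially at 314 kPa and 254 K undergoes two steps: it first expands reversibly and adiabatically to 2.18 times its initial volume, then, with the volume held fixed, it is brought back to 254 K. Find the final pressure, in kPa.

P₃ ≈ 144 kPa

For a diatomic ideal gas γ = 7/5.
Adiabatic step (PV^γ = const): P₂ = 314×(1/2.18)^(7/5) = 105.5 kPa; T₂ = 254×(1/2.18)^(2/5) = 186 K.
Isochoric: P₃ = P₂(T₃/T₂) = 105.5 × (254/186) = 144 kPa.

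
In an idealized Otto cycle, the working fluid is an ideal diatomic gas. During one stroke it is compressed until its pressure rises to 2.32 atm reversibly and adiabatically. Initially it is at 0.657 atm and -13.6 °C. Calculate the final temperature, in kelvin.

T₂ ≈ 372 K

Along an adiabat T P^((1−γ)/γ) is constant, so T₂ = T₁ (P₂/P₁)^((γ−1)/γ).
For a diatomic ideal gas γ = 7/5, so (γ−1)/γ = 2/7.
T₁ = -13.6 °C = 259.5 K.
T₂ = 259.5 × (2.32/0.657)^(2/7) = 372.2 K.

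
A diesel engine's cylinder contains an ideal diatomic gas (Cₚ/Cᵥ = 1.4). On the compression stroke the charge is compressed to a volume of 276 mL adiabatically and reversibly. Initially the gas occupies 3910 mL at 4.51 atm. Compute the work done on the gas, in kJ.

W ≈ 8.43 kJ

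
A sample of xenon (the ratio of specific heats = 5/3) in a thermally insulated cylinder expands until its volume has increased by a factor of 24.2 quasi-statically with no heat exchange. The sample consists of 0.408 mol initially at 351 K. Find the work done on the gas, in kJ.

For a reversible adiabat TV^(γ−1) is constant, so T₂ = T₁ (V₁/V₂)^(γ−1).
T₂ = 351 × (1/24.2)^(2/3) = 41.95 K.
Q = 0, so ΔU = W_on_gas = nCᵥΔT with Cᵥ = R/(γ−1) = 12.47 J/(mol·K).
ΔU = 0.408 × 12.47 × (41.95 − 351) = -1572 J.

W ≈ -1.57 kJ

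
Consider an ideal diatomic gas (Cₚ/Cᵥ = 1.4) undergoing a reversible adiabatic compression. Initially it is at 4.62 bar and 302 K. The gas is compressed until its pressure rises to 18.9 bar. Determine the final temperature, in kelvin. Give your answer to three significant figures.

Adiabatic: T₂/T₁ = (P₂/P₁)^((γ−1)/γ).
T₂ = 302 × (18.9/4.62)^(0.286) = 451.7 K.

T₂ ≈ 452 K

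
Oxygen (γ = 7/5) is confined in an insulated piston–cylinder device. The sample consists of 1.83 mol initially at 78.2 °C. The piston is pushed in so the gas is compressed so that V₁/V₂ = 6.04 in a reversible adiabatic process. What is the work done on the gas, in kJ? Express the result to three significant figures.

W ≈ 14.1 kJ

Adiabatic: T₁V₁^(γ−1) = T₂V₂^(γ−1) ⇒ T₂ = T₁ (V₁/V₂)^(γ−1).
T₁ = 78.2 °C = 351.3 K.
T₂ = 351.3 × 6.04^(2/5) = 721.4 K.
Q = 0, so ΔU = W_on_gas = nCᵥΔT with Cᵥ = R/(γ−1) = 20.79 J/(mol·K).
ΔU = 1.83 × 20.79 × (721.4 − 351.3) = 14070 J.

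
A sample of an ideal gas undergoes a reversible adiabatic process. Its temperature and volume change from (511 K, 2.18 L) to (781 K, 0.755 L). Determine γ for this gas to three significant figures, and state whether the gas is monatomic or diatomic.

γ ≈ 1.40; diatomic

TV^(γ−1) = const ⇒ γ − 1 = ln(T₂/T₁) / ln(V₁/V₂).
γ = 1 + ln(781/511) / ln(2.18/0.755) = 1.4.
γ ≈ 1.40 is close to 7/5, so the gas is diatomic.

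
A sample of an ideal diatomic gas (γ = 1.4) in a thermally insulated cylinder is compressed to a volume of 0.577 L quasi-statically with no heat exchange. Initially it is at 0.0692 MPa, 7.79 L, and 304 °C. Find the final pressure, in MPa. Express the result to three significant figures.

P₂ ≈ 2.65 MPa

Since PV^γ is constant along a reversible adiabat, P₂ = P₁ (V₁/V₂)^γ.
P₂ = 0.0692 × (7.79/0.577)^(1.4) = 2.646 MPa.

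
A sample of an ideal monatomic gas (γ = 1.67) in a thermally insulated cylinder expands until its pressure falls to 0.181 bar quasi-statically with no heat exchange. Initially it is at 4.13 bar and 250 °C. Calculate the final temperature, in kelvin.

Along an adiabat T P^((1−γ)/γ) is constant, so T₂ = T₁ (P₂/P₁)^((γ−1)/γ).
T₁ = 250 °C = 523.1 K.
T₂ = 523.1 × (0.181/4.13)^(0.401) = 149.2 K.

T₂ ≈ 149 K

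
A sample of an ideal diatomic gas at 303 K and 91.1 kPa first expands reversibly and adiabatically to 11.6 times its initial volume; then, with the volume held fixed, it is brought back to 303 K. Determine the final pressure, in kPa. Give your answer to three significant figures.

P₃ ≈ 7.85 kPa

For a diatomic ideal gas γ = 7/5.
Adiabatic step (PV^γ = const): P₂ = 91.1×(1/11.6)^(7/5) = 2.946 kPa; T₂ = 303×(1/11.6)^(2/5) = 113.7 K.
Isochoric: P₃ = P₂(T₃/T₂) = 2.946 × (303/113.7) = 7.853 kPa.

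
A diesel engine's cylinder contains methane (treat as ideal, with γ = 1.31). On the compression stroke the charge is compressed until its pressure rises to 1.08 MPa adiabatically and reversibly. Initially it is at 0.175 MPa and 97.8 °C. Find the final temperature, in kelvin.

Along an adiabat T P^((1−γ)/γ) is constant, so T₂ = T₁ (P₂/P₁)^((γ−1)/γ).
T₁ = 97.8 °C = 370.9 K.
T₂ = 370.9 × (1.08/0.175)^(0.237) = 570.6 K.

T₂ ≈ 571 K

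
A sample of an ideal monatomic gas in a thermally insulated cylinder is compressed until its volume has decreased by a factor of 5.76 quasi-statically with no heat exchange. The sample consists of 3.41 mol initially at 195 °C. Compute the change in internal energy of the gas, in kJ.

ΔU ≈ 44.1 kJ

For a reversible adiabat TV^(γ−1) is constant, so T₂ = T₁ (V₁/V₂)^(γ−1).
γ = 5/3 for a monatomic ideal gas, so γ−1 = 2/3.
T₁ = 195 °C = 468.1 K.
T₂ = 468.1 × 5.76^(2/3) = 1504 K.
Q = 0, so ΔU = W_on_gas = nCᵥΔT with Cᵥ = R/(γ−1) = 12.47 J/(mol·K).
ΔU = 3.41 × 12.47 × (1504 − 468.1) = 44060 J.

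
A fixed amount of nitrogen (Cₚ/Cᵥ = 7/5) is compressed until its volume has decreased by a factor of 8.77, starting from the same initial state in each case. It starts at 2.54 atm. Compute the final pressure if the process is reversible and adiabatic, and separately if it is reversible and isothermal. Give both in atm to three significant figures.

Isothermal: P₂ = P₁(V₁/V₂) = 2.54×8.77 = 22.28 atm.
Adiabatic: P₂ = P₁(V₁/V₂)^γ = 2.54×8.77^(7/5) = 53.09 atm.

adiabatic: 53.1 atm; isothermal: 22.3 atm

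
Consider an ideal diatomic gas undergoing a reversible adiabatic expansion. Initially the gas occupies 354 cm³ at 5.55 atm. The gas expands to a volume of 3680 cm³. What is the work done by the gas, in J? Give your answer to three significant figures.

W ≈ 303 J

γ = 7/5 for a diatomic ideal gas.
P₂ = P₁(V₁/V₂)^γ = 5.55×(354/3680)^(7/5) = 0.2093 atm.
For a reversible adiabat, W_by_gas = (P₁V₁ − P₂V₂)/(γ−1).
W_by = (562400×0.000354 − 21200×0.00368) / (2/5) = 302.6 J.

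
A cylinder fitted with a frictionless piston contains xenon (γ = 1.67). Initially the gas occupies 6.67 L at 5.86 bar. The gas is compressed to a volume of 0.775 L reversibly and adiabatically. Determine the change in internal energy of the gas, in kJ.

ΔU ≈ 18.8 kJ

P₂ = P₁(V₁/V₂)^γ = 5.86×(6.67/0.775)^(1.67) = 213.3 bar.
For a reversible adiabat, W_by_gas = (P₁V₁ − P₂V₂)/(γ−1).
W_by = (586000×0.00667 − 2.133×10^7×0.000775) / (0.67) = -18840 J.
Q = 0 ⇒ ΔU = −W_by = 18840 J.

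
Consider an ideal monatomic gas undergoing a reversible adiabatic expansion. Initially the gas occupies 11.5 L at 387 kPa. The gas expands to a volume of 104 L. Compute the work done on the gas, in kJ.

W ≈ -5.14 kJ

γ = 5/3 for a monatomic ideal gas.
P₂ = P₁(V₁/V₂)^γ = 387×(11.5/104)^(5/3) = 9.859 kPa.
For a reversible adiabat, W_by_gas = (P₁V₁ − P₂V₂)/(γ−1).
W_by = (387000×0.0115 − 9859×0.104) / (2/3) = 5138 J.
W_on_gas = −W_by = -5138 J.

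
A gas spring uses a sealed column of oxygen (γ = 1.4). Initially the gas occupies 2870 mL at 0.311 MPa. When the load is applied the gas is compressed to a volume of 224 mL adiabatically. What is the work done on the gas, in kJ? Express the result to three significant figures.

W ≈ 3.96 kJ

P₂ = P₁(V₁/V₂)^γ = 0.311×(2870/224)^(1.4) = 11.05 MPa.
For a reversible adiabat, W_by_gas = (P₁V₁ − P₂V₂)/(γ−1).
W_by = (311000×0.00287 − 1.105×10^7×0.000224) / (0.4) = -3958 J.
W_on_gas = −W_by = 3958 J.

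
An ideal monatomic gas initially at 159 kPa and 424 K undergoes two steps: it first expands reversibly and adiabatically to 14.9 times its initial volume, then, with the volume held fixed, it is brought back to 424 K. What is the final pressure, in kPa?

For a monatomic ideal gas γ = 5/3.
Adiabatic step (PV^γ = const): P₂ = 159×(1/14.9)^(5/3) = 1.762 kPa; T₂ = 424×(1/14.9)^(2/3) = 70.02 K.
Isochoric: P₃ = P₂(T₃/T₂) = 1.762 × (424/70.02) = 10.67 kPa.

P₃ ≈ 10.7 kPa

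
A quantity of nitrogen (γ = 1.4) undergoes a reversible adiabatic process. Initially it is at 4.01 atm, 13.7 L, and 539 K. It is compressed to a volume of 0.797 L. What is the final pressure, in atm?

Adiabatic: P₁V₁^γ = P₂V₂^γ ⇒ P₂ = P₁ (V₁/V₂)^γ.
P₂ = 4.01 × (13.7/0.797)^(1.4) = 215 atm.

P₂ ≈ 215 atm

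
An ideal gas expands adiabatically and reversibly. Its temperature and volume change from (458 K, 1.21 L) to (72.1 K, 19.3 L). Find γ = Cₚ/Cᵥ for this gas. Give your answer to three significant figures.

TV^(γ−1) = const ⇒ γ − 1 = ln(T₂/T₁) / ln(V₁/V₂).
γ = 1 + ln(72.1/458) / ln(1.21/19.3) = 1.668.

γ ≈ 1.67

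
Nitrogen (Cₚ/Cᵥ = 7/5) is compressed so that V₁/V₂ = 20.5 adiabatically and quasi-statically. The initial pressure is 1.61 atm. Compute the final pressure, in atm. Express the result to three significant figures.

Since PV^γ is constant along a reversible adiabat, P₂ = P₁ (V₁/V₂)^γ.
P₂ = 1.61 × 20.5^(7/5) = 110.5 atm.

P₂ ≈ 110 atm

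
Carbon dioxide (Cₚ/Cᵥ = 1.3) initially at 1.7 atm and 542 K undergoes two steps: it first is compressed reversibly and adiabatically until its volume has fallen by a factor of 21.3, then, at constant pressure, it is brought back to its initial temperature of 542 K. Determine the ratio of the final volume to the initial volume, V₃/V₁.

V₃/V₁ ≈ 0.0188

Adiabatic step: V₂/V₁ = 0.04695; T₂ = T₁·21.3^(0.3) = 1357 K.
Isobaric step: V₃/V₂ = T₃/T₂ = 542/1357.
V₃/V₁ = (V₂/V₁)(V₃/V₂) = 0.04695 × (542/1357) = 0.01875.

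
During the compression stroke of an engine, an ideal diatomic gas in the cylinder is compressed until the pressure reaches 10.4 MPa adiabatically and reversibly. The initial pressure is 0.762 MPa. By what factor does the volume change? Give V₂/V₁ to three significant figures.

From PV^γ = const, V₂/V₁ = (P₁/P₂)^(1/γ).
For a diatomic ideal gas γ = 7/5.
V₂/V₁ = (0.762/10.4)^(5/7) = 0.1546.

V₂/V₁ ≈ 0.155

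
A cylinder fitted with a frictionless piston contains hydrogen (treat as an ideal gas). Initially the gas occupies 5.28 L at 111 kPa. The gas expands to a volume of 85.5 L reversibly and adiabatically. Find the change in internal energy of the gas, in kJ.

γ = 7/5 for a diatomic ideal gas.
P₂ = P₁(V₁/V₂)^γ = 111×(5.28/85.5)^(7/5) = 2.25 kPa.
For a reversible adiabat, W_by_gas = (P₁V₁ − P₂V₂)/(γ−1).
W_by = (111000×0.00528 − 2250×0.0855) / (2/5) = 984.2 J.
Q = 0 ⇒ ΔU = −W_by = -984.2 J.

ΔU ≈ -0.984 kJ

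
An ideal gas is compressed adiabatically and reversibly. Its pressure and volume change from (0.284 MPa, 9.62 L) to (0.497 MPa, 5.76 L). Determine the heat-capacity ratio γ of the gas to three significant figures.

PV^γ = const ⇒ γ = ln(P₂/P₁) / ln(V₁/V₂).
γ = ln(0.497/0.284) / ln(9.62/5.76) = 1.091.

γ ≈ 1.09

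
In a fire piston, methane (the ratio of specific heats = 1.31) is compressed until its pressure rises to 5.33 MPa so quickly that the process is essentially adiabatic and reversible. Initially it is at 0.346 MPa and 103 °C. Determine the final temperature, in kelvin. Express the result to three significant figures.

T₂ ≈ 718 K

Along an adiabat T P^((1−γ)/γ) is constant, so T₂ = T₁ (P₂/P₁)^((γ−1)/γ).
T₁ = 103 °C = 376.1 K.
T₂ = 376.1 × (5.33/0.346)^(0.237) = 718.5 K.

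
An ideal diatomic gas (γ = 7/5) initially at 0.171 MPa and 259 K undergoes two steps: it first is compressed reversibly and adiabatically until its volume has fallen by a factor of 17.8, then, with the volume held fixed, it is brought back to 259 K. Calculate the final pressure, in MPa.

Adiabatic step (PV^γ = const): P₂ = 0.171×17.8^(7/5) = 9.629 MPa; T₂ = 259×17.8^(2/5) = 819.3 K.
Isochoric: P₃ = P₂(T₃/T₂) = 9.629 × (259/819.3) = 3.044 MPa.

P₃ ≈ 3.04 MPa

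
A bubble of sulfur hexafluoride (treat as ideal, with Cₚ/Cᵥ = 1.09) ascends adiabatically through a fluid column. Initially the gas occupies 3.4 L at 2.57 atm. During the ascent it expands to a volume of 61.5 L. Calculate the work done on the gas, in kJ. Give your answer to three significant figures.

P₂ = P₁(V₁/V₂)^γ = 2.57×(3.4/61.5)^(1.09) = 0.1095 atm.
For a reversible adiabat, W_by_gas = (P₁V₁ − P₂V₂)/(γ−1).
W_by = (260400×0.0034 − 11090×0.0615) / (0.09) = 2257 J.
W_on_gas = −W_by = -2257 J.

W ≈ -2.26 kJ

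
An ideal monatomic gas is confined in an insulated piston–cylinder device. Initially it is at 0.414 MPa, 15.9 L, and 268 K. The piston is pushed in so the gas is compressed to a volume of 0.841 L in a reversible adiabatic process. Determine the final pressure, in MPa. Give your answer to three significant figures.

P₂ ≈ 55.5 MPa

Since PV^γ is constant along a reversible adiabat, P₂ = P₁ (V₁/V₂)^γ.
γ = 5/3 for a monatomic ideal gas.
P₂ = 0.414 × (15.9/0.841)^(5/3) = 55.55 MPa.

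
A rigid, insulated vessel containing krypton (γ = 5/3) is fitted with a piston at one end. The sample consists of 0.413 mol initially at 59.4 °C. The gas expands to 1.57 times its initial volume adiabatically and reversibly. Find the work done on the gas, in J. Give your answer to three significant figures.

Adiabatic: T₁V₁^(γ−1) = T₂V₂^(γ−1) ⇒ T₂ = T₁ (V₁/V₂)^(γ−1).
T₁ = 59.4 °C = 332.5 K.
T₂ = 332.5 × (1/1.57)^(2/3) = 246.2 K.
Q = 0, so ΔU = W_on_gas = nCᵥΔT with Cᵥ = R/(γ−1) = 12.47 J/(mol·K).
ΔU = 0.413 × 12.47 × (246.2 − 332.5) = -444.8 J.

W ≈ -445 J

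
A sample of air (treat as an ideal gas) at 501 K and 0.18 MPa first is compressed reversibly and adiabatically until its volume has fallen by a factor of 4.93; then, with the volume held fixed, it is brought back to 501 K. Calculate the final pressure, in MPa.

P₃ ≈ 0.887 MPa

For a diatomic ideal gas γ = 7/5.
Adiabatic step (PV^γ = const): P₂ = 0.18×4.93^(7/5) = 1.68 MPa; T₂ = 501×4.93^(2/5) = 948.4 K.
Isochoric: P₃ = P₂(T₃/T₂) = 1.68 × (501/948.4) = 0.8874 MPa.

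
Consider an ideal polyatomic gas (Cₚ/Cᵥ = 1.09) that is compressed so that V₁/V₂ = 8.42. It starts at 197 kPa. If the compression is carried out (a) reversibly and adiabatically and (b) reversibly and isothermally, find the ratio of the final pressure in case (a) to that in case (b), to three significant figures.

P_adiabatic / P_isothermal ≈ 1.21

Isothermal: P_b = P₁(V₁/V₂) = 197×8.42.
Adiabatic: P_a = P₁(V₁/V₂)^γ = 197×8.42^(1.09).
P_a/P_b = (V₁/V₂)^(γ−1) = 8.42^(0.09) = 1.211.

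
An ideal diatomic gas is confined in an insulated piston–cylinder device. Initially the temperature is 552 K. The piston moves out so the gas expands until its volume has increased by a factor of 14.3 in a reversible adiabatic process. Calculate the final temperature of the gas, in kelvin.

T₂ ≈ 190 K

For a reversible adiabat TV^(γ−1) is constant, so T₂ = T₁ (V₁/V₂)^(γ−1).
For a diatomic ideal gas γ = 7/5, so γ−1 = 2/5.
T₂ = 552 × (1/14.3)^(2/5) = 190.5 K.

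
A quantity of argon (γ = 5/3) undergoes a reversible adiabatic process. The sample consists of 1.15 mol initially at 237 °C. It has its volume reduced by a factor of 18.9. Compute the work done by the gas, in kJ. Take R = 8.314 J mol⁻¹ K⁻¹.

For a reversible adiabat TV^(γ−1) is constant, so T₂ = T₁ (V₁/V₂)^(γ−1).
T₁ = 237 °C = 510.1 K.
T₂ = 510.1 × 18.9^(2/3) = 3620 K.
Q = 0, so ΔU = W_on_gas = nCᵥΔT with Cᵥ = R/(γ−1) = 12.47 J/(mol·K).
ΔU = 1.15 × 12.47 × (3620 − 510.1) = 44600 J.
Work done by the gas = −ΔU = -44600 J.

W ≈ -44.6 kJ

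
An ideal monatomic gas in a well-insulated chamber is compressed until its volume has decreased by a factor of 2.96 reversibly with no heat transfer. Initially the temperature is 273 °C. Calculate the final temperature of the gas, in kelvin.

T₂ ≈ 1130 K

Adiabatic: T₁V₁^(γ−1) = T₂V₂^(γ−1) ⇒ T₂ = T₁ (V₁/V₂)^(γ−1).
For a monatomic ideal gas γ = 5/3, so γ−1 = 2/3.
T₁ = 273 °C = 546.1 K.
T₂ = 546.1 × 2.96^(2/3) = 1126 K.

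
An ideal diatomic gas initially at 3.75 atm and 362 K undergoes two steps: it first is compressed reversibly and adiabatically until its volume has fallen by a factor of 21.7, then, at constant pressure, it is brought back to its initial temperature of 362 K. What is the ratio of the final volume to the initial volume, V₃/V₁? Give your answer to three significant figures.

V₃/V₁ ≈ 0.0135

For a diatomic ideal gas γ = 7/5.
Adiabatic step: V₂/V₁ = 0.04608; T₂ = T₁·21.7^(2/5) = 1240 K.
Isobaric step: V₃/V₂ = T₃/T₂ = 362/1240.
V₃/V₁ = (V₂/V₁)(V₃/V₂) = 0.04608 × (362/1240) = 0.01346.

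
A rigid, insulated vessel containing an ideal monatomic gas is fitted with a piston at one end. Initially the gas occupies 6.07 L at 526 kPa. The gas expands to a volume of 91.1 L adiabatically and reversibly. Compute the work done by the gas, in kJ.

W ≈ 4.00 kJ

γ = 5/3 for a monatomic ideal gas.
P₂ = P₁(V₁/V₂)^γ = 526×(6.07/91.1)^(5/3) = 5.76 kPa.
For a reversible adiabat, W_by_gas = (P₁V₁ − P₂V₂)/(γ−1).
W_by = (526000×0.00607 − 5760×0.0911) / (2/3) = 4002 J.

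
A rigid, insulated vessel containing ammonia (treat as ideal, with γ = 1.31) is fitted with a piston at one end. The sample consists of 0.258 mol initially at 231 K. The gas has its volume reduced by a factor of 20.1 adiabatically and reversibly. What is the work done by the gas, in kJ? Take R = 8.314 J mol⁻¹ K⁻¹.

W ≈ -2.45 kJ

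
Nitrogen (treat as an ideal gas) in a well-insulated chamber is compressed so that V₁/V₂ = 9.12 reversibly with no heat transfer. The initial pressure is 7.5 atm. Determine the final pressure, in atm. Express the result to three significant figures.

Adiabatic: P₁V₁^γ = P₂V₂^γ ⇒ P₂ = P₁ (V₁/V₂)^γ.
For a diatomic ideal gas γ = 7/5.
P₂ = 7.5 × 9.12^(7/5) = 165.6 atm.

P₂ ≈ 166 atm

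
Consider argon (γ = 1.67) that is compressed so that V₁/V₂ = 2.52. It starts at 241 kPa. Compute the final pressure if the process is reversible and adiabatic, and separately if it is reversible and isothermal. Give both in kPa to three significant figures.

Isothermal: P₂ = P₁(V₁/V₂) = 241×2.52 = 607.3 kPa.
Adiabatic: P₂ = P₁(V₁/V₂)^γ = 241×2.52^(1.67) = 1128 kPa.

adiabatic: 1130 kPa; isothermal: 607 kPa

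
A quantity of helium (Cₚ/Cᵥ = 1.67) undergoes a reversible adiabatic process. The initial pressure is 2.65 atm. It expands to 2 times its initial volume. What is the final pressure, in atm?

Since PV^γ is constant along a reversible adiabat, P₂ = P₁ (V₁/V₂)^γ.
P₂ = 2.65 × (1/2)^(1.67) = 0.8328 atm.

P₂ ≈ 0.833 atm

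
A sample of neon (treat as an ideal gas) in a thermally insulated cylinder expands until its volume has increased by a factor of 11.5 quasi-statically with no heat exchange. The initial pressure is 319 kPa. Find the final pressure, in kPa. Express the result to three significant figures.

Adiabatic: P₁V₁^γ = P₂V₂^γ ⇒ P₂ = P₁ (V₁/V₂)^γ.
For a monatomic ideal gas γ = 5/3.
P₂ = 319 × (1/11.5)^(5/3) = 5.445 kPa.

P₂ ≈ 5.44 kPa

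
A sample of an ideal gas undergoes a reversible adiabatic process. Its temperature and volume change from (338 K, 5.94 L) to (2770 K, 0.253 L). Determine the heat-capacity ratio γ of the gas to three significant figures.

TV^(γ−1) = const ⇒ γ − 1 = ln(T₂/T₁) / ln(V₁/V₂).
γ = 1 + ln(2770/338) / ln(5.94/0.253) = 1.667.

γ ≈ 1.67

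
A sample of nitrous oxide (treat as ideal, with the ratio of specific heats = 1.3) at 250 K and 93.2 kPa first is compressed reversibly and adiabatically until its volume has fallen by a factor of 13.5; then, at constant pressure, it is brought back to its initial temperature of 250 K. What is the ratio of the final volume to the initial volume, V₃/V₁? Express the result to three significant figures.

Adiabatic step: V₂/V₁ = 0.07407; T₂ = T₁·13.5^(0.3) = 545.8 K.
Isobaric step: V₃/V₂ = T₃/T₂ = 250/545.8.
V₃/V₁ = (V₂/V₁)(V₃/V₂) = 0.07407 × (250/545.8) = 0.03393.

V₃/V₁ ≈ 0.0339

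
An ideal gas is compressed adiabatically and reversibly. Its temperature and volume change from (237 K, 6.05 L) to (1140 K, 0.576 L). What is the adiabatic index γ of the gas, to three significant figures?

γ ≈ 1.67

TV^(γ−1) = const ⇒ γ − 1 = ln(T₂/T₁) / ln(V₁/V₂).
γ = 1 + ln(1140/237) / ln(6.05/0.576) = 1.668.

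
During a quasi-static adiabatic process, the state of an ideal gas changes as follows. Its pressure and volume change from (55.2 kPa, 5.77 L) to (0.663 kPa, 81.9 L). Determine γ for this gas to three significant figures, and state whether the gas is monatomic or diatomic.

γ ≈ 1.67; monatomic

PV^γ = const ⇒ γ = ln(P₂/P₁) / ln(V₁/V₂).
γ = ln(0.663/55.2) / ln(5.77/81.9) = 1.667.
γ ≈ 1.67 is close to 5/3, so the gas is monatomic.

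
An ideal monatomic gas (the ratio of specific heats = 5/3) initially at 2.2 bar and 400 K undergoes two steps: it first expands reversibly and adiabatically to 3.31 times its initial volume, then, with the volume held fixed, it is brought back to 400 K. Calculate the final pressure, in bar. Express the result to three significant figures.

P₃ ≈ 0.665 bar

Adiabatic step (PV^γ = const): P₂ = 2.2×(1/3.31)^(5/3) = 0.2993 bar; T₂ = 400×(1/3.31)^(2/3) = 180.1 K.
Isochoric: P₃ = P₂(T₃/T₂) = 0.2993 × (400/180.1) = 0.6647 bar.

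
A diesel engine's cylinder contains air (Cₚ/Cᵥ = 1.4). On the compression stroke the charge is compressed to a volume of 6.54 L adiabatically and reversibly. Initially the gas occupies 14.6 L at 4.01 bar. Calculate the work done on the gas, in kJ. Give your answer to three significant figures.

W ≈ 5.54 kJ

P₂ = P₁(V₁/V₂)^γ = 4.01×(14.6/6.54)^(1.4) = 12.34 bar.
For a reversible adiabat, W_by_gas = (P₁V₁ − P₂V₂)/(γ−1).
W_by = (401000×0.0146 − 1.234×10^6×0.00654) / (0.4) = -5545 J.
W_on_gas = −W_by = 5545 J.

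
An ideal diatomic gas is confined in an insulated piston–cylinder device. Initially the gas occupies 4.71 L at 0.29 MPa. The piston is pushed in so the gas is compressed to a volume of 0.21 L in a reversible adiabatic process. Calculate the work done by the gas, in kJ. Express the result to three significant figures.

W ≈ -8.43 kJ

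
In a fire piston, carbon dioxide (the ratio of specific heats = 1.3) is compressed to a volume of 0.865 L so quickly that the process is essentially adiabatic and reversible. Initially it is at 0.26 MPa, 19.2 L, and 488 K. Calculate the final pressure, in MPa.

Since PV^γ is constant along a reversible adiabat, P₂ = P₁ (V₁/V₂)^γ.
P₂ = 0.26 × (19.2/0.865)^(1.3) = 14.63 MPa.

P₂ ≈ 14.6 MPa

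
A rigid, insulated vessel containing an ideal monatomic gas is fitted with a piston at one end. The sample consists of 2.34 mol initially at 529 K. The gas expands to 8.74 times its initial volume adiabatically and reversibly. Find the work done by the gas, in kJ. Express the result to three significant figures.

W ≈ 11.8 kJ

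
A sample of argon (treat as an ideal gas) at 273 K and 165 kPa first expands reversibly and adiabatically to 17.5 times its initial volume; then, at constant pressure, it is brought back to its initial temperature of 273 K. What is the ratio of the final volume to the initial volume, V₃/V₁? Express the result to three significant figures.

For a monatomic ideal gas γ = 5/3.
Adiabatic step: V₂/V₁ = 17.5; T₂ = T₁·(1/17.5)^(2/3) = 40.5 K.
Isobaric step: V₃/V₂ = T₃/T₂ = 273/40.5.
V₃/V₁ = (V₂/V₁)(V₃/V₂) = 17.5 × (273/40.5) = 118.

V₃/V₁ ≈ 118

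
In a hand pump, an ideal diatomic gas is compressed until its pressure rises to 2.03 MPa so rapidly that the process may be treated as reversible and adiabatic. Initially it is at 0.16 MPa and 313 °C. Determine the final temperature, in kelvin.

T₂ ≈ 1210 K

Adiabatic: T₂/T₁ = (P₂/P₁)^((γ−1)/γ).
For a diatomic ideal gas γ = 7/5, so (γ−1)/γ = 2/7.
T₁ = 313 °C = 586.1 K.
T₂ = 586.1 × (2.03/0.16)^(2/7) = 1211 K.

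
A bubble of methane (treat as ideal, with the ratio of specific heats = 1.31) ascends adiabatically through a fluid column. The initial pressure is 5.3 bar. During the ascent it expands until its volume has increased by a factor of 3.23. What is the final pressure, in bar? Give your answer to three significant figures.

Adiabatic: P₁V₁^γ = P₂V₂^γ ⇒ P₂ = P₁ (V₁/V₂)^γ.
P₂ = 5.3 × (1/3.23)^(1.31) = 1.141 bar.

P₂ ≈ 1.14 bar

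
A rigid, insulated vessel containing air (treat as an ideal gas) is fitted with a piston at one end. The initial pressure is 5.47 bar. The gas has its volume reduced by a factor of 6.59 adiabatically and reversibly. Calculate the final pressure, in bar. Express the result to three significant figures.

Adiabatic: P₁V₁^γ = P₂V₂^γ ⇒ P₂ = P₁ (V₁/V₂)^γ.
For a diatomic ideal gas γ = 7/5.
P₂ = 5.47 × 6.59^(7/5) = 76.63 bar.

P₂ ≈ 76.6 bar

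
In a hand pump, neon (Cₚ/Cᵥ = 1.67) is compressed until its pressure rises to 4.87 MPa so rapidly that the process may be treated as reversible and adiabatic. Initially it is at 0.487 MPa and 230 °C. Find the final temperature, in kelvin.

T₂ ≈ 1270 K

Adiabatic: T₂/T₁ = (P₂/P₁)^((γ−1)/γ).
T₁ = 230 °C = 503.1 K.
T₂ = 503.1 × (4.87/0.487)^(0.401) = 1267 K.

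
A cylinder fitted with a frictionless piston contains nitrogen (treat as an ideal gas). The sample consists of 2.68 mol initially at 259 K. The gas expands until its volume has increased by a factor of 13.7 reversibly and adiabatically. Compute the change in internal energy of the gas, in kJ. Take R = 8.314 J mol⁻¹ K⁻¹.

For a reversible adiabat TV^(γ−1) is constant, so T₂ = T₁ (V₁/V₂)^(γ−1).
γ = 7/5 for a diatomic ideal gas, so γ−1 = 2/5.
T₂ = 259 × (1/13.7)^(2/5) = 90.91 K.
Q = 0, so ΔU = W_on_gas = nCᵥΔT with Cᵥ = R/(γ−1) = 20.79 J/(mol·K).
ΔU = 2.68 × 20.79 × (90.91 − 259) = -9363 J.

ΔU ≈ -9.36 kJ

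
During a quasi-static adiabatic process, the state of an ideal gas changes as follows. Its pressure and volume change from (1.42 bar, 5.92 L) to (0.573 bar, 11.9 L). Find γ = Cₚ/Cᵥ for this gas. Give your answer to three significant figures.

γ ≈ 1.30

PV^γ = const ⇒ γ = ln(P₂/P₁) / ln(V₁/V₂).
γ = ln(0.573/1.42) / ln(5.92/11.9) = 1.3.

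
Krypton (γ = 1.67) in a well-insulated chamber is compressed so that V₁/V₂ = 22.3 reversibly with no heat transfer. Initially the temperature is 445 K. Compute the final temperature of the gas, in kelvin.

Adiabatic: T₁V₁^(γ−1) = T₂V₂^(γ−1) ⇒ T₂ = T₁ (V₁/V₂)^(γ−1).
T₂ = 445 × 22.3^(0.67) = 3562 K.

T₂ ≈ 3560 K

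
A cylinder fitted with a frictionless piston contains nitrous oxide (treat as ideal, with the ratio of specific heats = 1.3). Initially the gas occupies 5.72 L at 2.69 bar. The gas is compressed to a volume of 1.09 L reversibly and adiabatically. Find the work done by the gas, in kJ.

P₂ = P₁(V₁/V₂)^γ = 2.69×(5.72/1.09)^(1.3) = 23.21 bar.
For a reversible adiabat, W_by_gas = (P₁V₁ − P₂V₂)/(γ−1).
W_by = (269000×0.00572 − 2.321×10^6×0.00109) / (0.3) = -3305 J.

W ≈ -3.30 kJ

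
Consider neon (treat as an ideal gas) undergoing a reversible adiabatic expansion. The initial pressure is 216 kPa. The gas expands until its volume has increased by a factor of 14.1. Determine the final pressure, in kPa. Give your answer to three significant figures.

P₂ ≈ 2.62 kPa

Since PV^γ is constant along a reversible adiabat, P₂ = P₁ (V₁/V₂)^γ.
For a monatomic ideal gas γ = 5/3.
P₂ = 216 × (1/14.1)^(5/3) = 2.625 kPa.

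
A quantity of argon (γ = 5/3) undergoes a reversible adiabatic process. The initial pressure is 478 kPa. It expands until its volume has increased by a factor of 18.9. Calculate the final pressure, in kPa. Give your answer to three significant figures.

P₂ ≈ 3.56 kPa

Since PV^γ is constant along a reversible adiabat, P₂ = P₁ (V₁/V₂)^γ.
P₂ = 478 × (1/18.9)^(5/3) = 3.564 kPa.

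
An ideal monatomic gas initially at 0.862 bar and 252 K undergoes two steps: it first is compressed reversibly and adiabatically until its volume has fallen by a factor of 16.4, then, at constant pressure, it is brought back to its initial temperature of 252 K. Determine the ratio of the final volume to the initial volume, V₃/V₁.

V₃/V₁ ≈ 0.00945

For a monatomic ideal gas γ = 5/3.
Adiabatic step: V₂/V₁ = 0.06098; T₂ = T₁·16.4^(2/3) = 1627 K.
Isobaric step: V₃/V₂ = T₃/T₂ = 252/1627.
V₃/V₁ = (V₂/V₁)(V₃/V₂) = 0.06098 × (252/1627) = 0.009446.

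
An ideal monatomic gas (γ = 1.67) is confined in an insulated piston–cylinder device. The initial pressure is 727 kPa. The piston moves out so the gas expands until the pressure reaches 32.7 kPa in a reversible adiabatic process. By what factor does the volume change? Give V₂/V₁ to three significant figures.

From PV^γ = const, V₂/V₁ = (P₁/P₂)^(1/γ).
V₂/V₁ = (727/32.7)^(0.599) = 6.406.

V₂/V₁ ≈ 6.41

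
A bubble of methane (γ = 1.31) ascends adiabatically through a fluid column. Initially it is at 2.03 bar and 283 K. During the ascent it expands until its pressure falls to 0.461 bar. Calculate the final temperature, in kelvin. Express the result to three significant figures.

T₂ ≈ 199 K

Along an adiabat T P^((1−γ)/γ) is constant, so T₂ = T₁ (P₂/P₁)^((γ−1)/γ).
T₂ = 283 × (0.461/2.03)^(0.237) = 199.3 K.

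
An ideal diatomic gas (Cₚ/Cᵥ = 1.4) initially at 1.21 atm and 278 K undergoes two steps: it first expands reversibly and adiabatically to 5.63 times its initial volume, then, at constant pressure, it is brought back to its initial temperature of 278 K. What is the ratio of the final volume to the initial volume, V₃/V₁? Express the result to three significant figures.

Adiabatic step: V₂/V₁ = 5.63; T₂ = T₁·(1/5.63)^(0.4) = 139.3 K.
Isobaric step: V₃/V₂ = T₃/T₂ = 278/139.3.
V₃/V₁ = (V₂/V₁)(V₃/V₂) = 5.63 × (278/139.3) = 11.24.

V₃/V₁ ≈ 11.2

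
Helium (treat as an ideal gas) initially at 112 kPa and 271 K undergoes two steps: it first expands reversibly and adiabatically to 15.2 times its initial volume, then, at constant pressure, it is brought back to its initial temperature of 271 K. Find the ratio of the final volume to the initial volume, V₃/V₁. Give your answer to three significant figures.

For a monatomic ideal gas γ = 5/3.
Adiabatic step: V₂/V₁ = 15.2; T₂ = T₁·(1/15.2)^(2/3) = 44.16 K.
Isobaric step: V₃/V₂ = T₃/T₂ = 271/44.16.
V₃/V₁ = (V₂/V₁)(V₃/V₂) = 15.2 × (271/44.16) = 93.27.

V₃/V₁ ≈ 93.3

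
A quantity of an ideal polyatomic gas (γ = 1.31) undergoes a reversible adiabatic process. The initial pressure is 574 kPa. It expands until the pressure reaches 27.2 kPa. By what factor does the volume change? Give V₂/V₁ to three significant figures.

From PV^γ = const, V₂/V₁ = (P₁/P₂)^(1/γ).
V₂/V₁ = (574/27.2)^(0.763) = 10.26.

V₂/V₁ ≈ 10.3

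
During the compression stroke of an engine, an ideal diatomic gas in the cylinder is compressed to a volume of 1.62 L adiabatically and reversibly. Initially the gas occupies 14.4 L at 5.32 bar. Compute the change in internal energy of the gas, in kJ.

γ = 7/5 for a diatomic ideal gas.
P₂ = P₁(V₁/V₂)^γ = 5.32×(14.4/1.62)^(7/5) = 113.3 bar.
For a reversible adiabat, W_by_gas = (P₁V₁ − P₂V₂)/(γ−1).
W_by = (532000×0.0144 − 1.133×10^7×0.00162) / (2/5) = -26740 J.
Q = 0 ⇒ ΔU = −W_by = 26740 J.

ΔU ≈ 26.7 kJ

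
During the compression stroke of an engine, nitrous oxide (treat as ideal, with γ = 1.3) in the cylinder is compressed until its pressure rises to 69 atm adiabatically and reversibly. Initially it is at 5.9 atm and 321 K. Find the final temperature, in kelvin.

T₂ ≈ 566 K

Adiabatic: T₂/T₁ = (P₂/P₁)^((γ−1)/γ).
T₂ = 321 × (69/5.9)^(0.231) = 566.2 K.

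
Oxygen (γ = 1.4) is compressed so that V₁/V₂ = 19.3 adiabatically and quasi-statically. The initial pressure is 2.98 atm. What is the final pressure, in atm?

Since PV^γ is constant along a reversible adiabat, P₂ = P₁ (V₁/V₂)^γ.
P₂ = 2.98 × 19.3^(1.4) = 187.9 atm.

P₂ ≈ 188 atm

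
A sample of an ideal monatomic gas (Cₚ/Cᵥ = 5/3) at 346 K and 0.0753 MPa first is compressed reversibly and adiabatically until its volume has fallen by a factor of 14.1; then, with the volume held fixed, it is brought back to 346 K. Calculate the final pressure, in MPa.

Adiabatic step (PV^γ = const): P₂ = 0.0753×14.1^(5/3) = 6.197 MPa; T₂ = 346×14.1^(2/3) = 2019 K.
Isochoric: P₃ = P₂(T₃/T₂) = 6.197 × (346/2019) = 1.062 MPa.

P₃ ≈ 1.06 MPa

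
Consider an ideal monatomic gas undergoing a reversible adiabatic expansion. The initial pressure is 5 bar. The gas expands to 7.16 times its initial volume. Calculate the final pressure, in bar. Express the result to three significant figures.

P₂ ≈ 0.188 bar

Since PV^γ is constant along a reversible adiabat, P₂ = P₁ (V₁/V₂)^γ.
For a monatomic ideal gas γ = 5/3.
P₂ = 5 × (1/7.16)^(5/3) = 0.188 bar.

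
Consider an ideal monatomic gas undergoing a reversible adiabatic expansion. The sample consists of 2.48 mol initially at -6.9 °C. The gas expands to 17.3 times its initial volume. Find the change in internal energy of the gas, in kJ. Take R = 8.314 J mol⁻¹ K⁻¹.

ΔU ≈ -7.00 kJ

For a reversible adiabat TV^(γ−1) is constant, so T₂ = T₁ (V₁/V₂)^(γ−1).
γ = 5/3 for a monatomic ideal gas, so γ−1 = 2/3.
T₁ = -6.9 °C = 266.2 K.
T₂ = 266.2 × (1/17.3)^(2/3) = 39.8 K.
Q = 0, so ΔU = W_on_gas = nCᵥΔT with Cᵥ = R/(γ−1) = 12.47 J/(mol·K).
ΔU = 2.48 × 12.47 × (39.8 − 266.2) = -7004 J.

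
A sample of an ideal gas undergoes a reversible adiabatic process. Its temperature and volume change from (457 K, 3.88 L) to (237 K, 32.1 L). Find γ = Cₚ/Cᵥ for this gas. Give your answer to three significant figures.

γ ≈ 1.31

TV^(γ−1) = const ⇒ γ − 1 = ln(T₂/T₁) / ln(V₁/V₂).
γ = 1 + ln(237/457) / ln(3.88/32.1) = 1.311.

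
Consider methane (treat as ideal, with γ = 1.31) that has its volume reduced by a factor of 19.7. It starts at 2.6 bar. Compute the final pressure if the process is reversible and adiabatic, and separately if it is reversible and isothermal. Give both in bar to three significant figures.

adiabatic: 129 bar; isothermal: 51.2 bar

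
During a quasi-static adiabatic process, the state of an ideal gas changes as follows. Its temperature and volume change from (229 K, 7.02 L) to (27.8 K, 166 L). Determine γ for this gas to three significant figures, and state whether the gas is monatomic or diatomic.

TV^(γ−1) = const ⇒ γ − 1 = ln(T₂/T₁) / ln(V₁/V₂).
γ = 1 + ln(27.8/229) / ln(7.02/166) = 1.667.
γ ≈ 1.67 is close to 5/3, so the gas is monatomic.

γ ≈ 1.67; monatomic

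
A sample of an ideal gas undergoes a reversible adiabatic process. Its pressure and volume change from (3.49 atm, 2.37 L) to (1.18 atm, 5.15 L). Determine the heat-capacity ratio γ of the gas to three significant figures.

γ ≈ 1.40

PV^γ = const ⇒ γ = ln(P₂/P₁) / ln(V₁/V₂).
γ = ln(1.18/3.49) / ln(2.37/5.15) = 1.397.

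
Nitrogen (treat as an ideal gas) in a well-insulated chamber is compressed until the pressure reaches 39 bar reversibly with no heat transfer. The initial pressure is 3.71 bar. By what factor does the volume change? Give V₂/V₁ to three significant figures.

V₂/V₁ ≈ 0.186

From PV^γ = const, V₂/V₁ = (P₁/P₂)^(1/γ).
For a diatomic ideal gas γ = 7/5.
V₂/V₁ = (3.71/39)^(5/7) = 0.1863.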